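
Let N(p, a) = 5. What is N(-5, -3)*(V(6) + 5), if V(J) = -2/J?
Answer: 70/3 ≈ 23.333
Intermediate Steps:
N(-5, -3)*(V(6) + 5) = 5*(-2/6 + 5) = 5*(-2*⅙ + 5) = 5*(-⅓ + 5) = 5*(14/3) = 70/3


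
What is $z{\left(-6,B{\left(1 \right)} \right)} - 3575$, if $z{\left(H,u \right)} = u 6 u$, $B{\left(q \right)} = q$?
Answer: $-3569$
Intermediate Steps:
$z{\left(H,u \right)} = 6 u^{2}$ ($z{\left(H,u \right)} = 6 u u = 6 u^{2}$)
$z{\left(-6,B{\left(1 \right)} \right)} - 3575 = 6 \cdot 1^{2} - 3575 = 6 \cdot 1 - 3575 = 6 - 3575 = -3569$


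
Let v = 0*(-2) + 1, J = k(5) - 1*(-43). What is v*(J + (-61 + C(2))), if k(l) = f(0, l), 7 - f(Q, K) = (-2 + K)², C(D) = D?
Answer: -18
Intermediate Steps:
f(Q, K) = 7 - (-2 + K)²
k(l) = 7 - (-2 + l)²
J = 41 (J = (7 - (-2 + 5)²) - 1*(-43) = (7 - 1*3²) + 43 = (7 - 1*9) + 43 = (7 - 9) + 43 = -2 + 43 = 41)
v = 1 (v = 0 + 1 = 1)
v*(J + (-61 + C(2))) = 1*(41 + (-61 + 2)) = 1*(41 - 59) = 1*(-18) = -18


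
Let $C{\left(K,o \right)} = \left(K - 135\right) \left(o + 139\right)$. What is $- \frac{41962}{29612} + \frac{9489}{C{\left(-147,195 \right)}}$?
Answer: $- \frac{352775427}{232424588} \approx -1.5178$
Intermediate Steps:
$C{\left(K,o \right)} = \left(-135 + K\right) \left(139 + o\right)$
$- \frac{41962}{29612} + \frac{9489}{C{\left(-147,195 \right)}} = - \frac{41962}{29612} + \frac{9489}{-18765 - 26325 + 139 \left(-147\right) - 28665} = \left(-41962\right) \frac{1}{29612} + \frac{9489}{-18765 - 26325 - 20433 - 28665} = - \frac{20981}{14806} + \frac{9489}{-94188} = - \frac{20981}{14806} + 9489 \left(- \frac{1}{94188}\right) = - \frac{20981}{14806} - \frac{3163}{31396} = - \frac{352775427}{232424588}$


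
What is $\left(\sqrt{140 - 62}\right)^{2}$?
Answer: $78$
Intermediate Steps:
$\left(\sqrt{140 - 62}\right)^{2} = \left(\sqrt{78}\right)^{2} = 78$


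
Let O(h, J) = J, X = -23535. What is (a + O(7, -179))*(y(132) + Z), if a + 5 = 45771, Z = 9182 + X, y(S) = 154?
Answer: -647289813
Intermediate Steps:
Z = -14353 (Z = 9182 - 23535 = -14353)
a = 45766 (a = -5 + 45771 = 45766)
(a + O(7, -179))*(y(132) + Z) = (45766 - 179)*(154 - 14353) = 45587*(-14199) = -647289813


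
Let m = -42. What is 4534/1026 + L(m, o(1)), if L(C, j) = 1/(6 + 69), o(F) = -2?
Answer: 56846/12825 ≈ 4.4324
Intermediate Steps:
L(C, j) = 1/75
4534/1026 + L(m, o(1)) = 4534/1026 + 1/75 = 4534*(1/1026) + 1/75 = 2267/513 + 1/75 = 56846/12825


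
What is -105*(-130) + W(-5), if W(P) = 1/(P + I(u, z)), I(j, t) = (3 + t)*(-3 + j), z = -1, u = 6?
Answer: 13651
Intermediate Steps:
I(j, t) = (-3 + j)*(3 + t)
W(P) = 1/(6 + P) (W(P) = 1/(P + (-9 - 3*(-1) + 3*6 + 6*(-1))) = 1/(P + (-9 + 3 + 18 - 6)) = 1/(P + 6) = 1/(6 + P))
-105*(-130) + W(-5) = -105*(-130) + 1/(6 - 5) = 13650 + 1/1 = 13650 + 1 = 13651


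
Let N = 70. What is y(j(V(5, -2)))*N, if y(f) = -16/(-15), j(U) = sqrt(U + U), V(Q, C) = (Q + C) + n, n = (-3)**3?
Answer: 224/3 ≈ 74.667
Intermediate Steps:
n = -27
V(Q, C) = -27 + C + Q (V(Q, C) = (Q + C) - 27 = (C + Q) - 27 = -27 + C + Q)
j(U) = sqrt(2)*sqrt(U) (j(U) = sqrt(2*U) = sqrt(2)*sqrt(U))
y(f) = 16/15 (y(f) = -16*(-1/15) = 16/15)
y(j(V(5, -2)))*N = (16/15)*70 = 224/3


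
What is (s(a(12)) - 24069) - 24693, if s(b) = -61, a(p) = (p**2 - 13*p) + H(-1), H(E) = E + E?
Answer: -48823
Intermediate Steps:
H(E) = 2*E
a(p) = -2 + p**2 - 13*p (a(p) = (p**2 - 13*p) + 2*(-1) = (p**2 - 13*p) - 2 = -2 + p**2 - 13*p)
(s(a(12)) - 24069) - 24693 = (-61 - 24069) - 24693 = -24130 - 24693 = -48823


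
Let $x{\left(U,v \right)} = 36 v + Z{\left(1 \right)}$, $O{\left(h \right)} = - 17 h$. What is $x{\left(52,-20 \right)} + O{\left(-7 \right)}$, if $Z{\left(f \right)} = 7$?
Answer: $-594$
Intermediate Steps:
$x{\left(U,v \right)} = 7 + 36 v$ ($x{\left(U,v \right)} = 36 v + 7 = 7 + 36 v$)
$x{\left(52,-20 \right)} + O{\left(-7 \right)} = \left(7 + 36 \left(-20\right)\right) - -119 = \left(7 - 720\right) + 119 = -713 + 119 = -594$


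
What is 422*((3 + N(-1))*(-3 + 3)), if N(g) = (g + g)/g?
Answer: 0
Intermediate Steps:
N(g) = 2 (N(g) = (2*g)/g = 2)
422*((3 + N(-1))*(-3 + 3)) = 422*((3 + 2)*(-3 + 3)) = 422*(5*0) = 422*0 = 0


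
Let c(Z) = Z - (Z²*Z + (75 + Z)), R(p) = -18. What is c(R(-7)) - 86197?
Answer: -80440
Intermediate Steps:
c(Z) = -75 - Z³ (c(Z) = Z - (Z³ + (75 + Z)) = Z - (75 + Z + Z³) = Z + (-75 - Z - Z³) = -75 - Z³)
c(R(-7)) - 86197 = (-75 - 1*(-18)³) - 86197 = (-75 - 1*(-5832)) - 86197 = (-75 + 5832) - 86197 = 5757 - 86197 = -80440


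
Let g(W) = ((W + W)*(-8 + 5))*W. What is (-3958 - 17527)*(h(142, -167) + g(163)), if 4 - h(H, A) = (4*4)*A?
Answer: 3367515930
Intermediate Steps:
g(W) = -6*W**2 (g(W) = ((2*W)*(-3))*W = (-6*W)*W = -6*W**2)
h(H, A) = 4 - 16*A (h(H, A) = 4 - 4*4*A = 4 - 16*A)
(-3958 - 17527)*(h(142, -167) + g(163)) = (-3958 - 17527)*((4 - 16*(-167)) - 6*163**2) = -21485*((4 + 2672) - 6*26569) = -21485*(2676 - 159414) = -21485*(-156738) = 3367515930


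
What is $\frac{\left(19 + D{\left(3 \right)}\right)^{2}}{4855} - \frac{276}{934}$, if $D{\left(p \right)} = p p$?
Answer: $- \frac{303862}{2267285} \approx -0.13402$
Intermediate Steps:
$D{\left(p \right)} = p^{2}$
$\frac{\left(19 + D{\left(3 \right)}\right)^{2}}{4855} - \frac{276}{934} = \frac{\left(19 + 3^{2}\right)^{2}}{4855} - \frac{276}{934} = \left(19 + 9\right)^{2} \cdot \frac{1}{4855} - \frac{138}{467} = 28^{2} \cdot \frac{1}{4855} - \frac{138}{467} = 784 \cdot \frac{1}{4855} - \frac{138}{467} = \frac{784}{4855} - \frac{138}{467} = - \frac{303862}{2267285}$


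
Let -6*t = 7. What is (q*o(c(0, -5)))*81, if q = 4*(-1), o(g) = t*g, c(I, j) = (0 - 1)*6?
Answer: -2268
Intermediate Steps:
t = -7/6 (t = -⅙*7 = -7/6 ≈ -1.1667)
c(I, j) = -6 (c(I, j) = -1*6 = -6)
o(g) = -7*g/6
q = -4
(q*o(c(0, -5)))*81 = -(-14)*(-6)/3*81 = -4*7*81 = -28*81 = -2268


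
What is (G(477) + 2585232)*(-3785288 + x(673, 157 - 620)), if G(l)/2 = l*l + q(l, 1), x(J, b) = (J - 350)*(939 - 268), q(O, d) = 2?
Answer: -10849456355170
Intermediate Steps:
x(J, b) = -234850 + 671*J (x(J, b) = (-350 + J)*671 = -234850 + 671*J)
G(l) = 4 + 2*l**2 (G(l) = 2*(l*l + 2) = 2*(l**2 + 2) = 2*(2 + l**2) = 4 + 2*l**2)
(G(477) + 2585232)*(-3785288 + x(673, 157 - 620)) = ((4 + 2*477**2) + 2585232)*(-3785288 + (-234850 + 671*673)) = ((4 + 2*227529) + 2585232)*(-3785288 + (-234850 + 451583)) = ((4 + 455058) + 2585232)*(-3785288 + 216733) = (455062 + 2585232)*(-3568555) = 3040294*(-3568555) = -10849456355170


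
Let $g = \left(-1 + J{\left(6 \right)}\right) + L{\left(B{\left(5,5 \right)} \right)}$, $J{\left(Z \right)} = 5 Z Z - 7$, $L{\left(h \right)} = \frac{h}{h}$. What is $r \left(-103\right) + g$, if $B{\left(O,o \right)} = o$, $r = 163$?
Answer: $-16616$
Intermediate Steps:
$L{\left(h \right)} = 1$
$J{\left(Z \right)} = -7 + 5 Z^{2}$ ($J{\left(Z \right)} = 5 Z^{2} - 7 = -7 + 5 Z^{2}$)
$g = 173$ ($g = \left(-1 - \left(7 - 5 \cdot 6^{2}\right)\right) + 1 = \left(-1 + \left(-7 + 5 \cdot 36\right)\right) + 1 = \left(-1 + \left(-7 + 180\right)\right) + 1 = \left(-1 + 173\right) + 1 = 172 + 1 = 173$)
$r \left(-103\right) + g = 163 \left(-103\right) + 173 = -16789 + 173 = -16616$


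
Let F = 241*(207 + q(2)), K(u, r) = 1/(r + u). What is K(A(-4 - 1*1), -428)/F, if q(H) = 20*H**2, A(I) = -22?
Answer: -1/31125150 ≈ -3.2128e-8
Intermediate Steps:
F = 69167 (F = 241*(207 + 20*2**2) = 241*(207 + 20*4) = 241*(207 + 80) = 241*287 = 69167)
K(A(-4 - 1*1), -428)/F = 1/(-428 - 22*69167) = (1/69167)/(-450) = -1/450*1/69167 = -1/31125150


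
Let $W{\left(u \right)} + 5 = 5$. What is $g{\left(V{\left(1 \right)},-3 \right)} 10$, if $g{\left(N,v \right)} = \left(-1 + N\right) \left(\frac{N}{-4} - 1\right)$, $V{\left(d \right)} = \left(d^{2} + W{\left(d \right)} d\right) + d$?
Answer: $-15$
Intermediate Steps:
$W{\left(u \right)} = 0$ ($W{\left(u \right)} = -5 + 5 = 0$)
$V{\left(d \right)} = d + d^{2}$ ($V{\left(d \right)} = \left(d^{2} + 0 d\right) + d = \left(d^{2} + 0\right) + d = d^{2} + d = d + d^{2}$)
$g{\left(N,v \right)} = \left(-1 + N\right) \left(-1 - \frac{N}{4}\right)$ ($g{\left(N,v \right)} = \left(-1 + N\right) \left(N \left(- \frac{1}{4}\right) - 1\right) = \left(-1 + N\right) \left(- \frac{N}{4} - 1\right) = \left(-1 + N\right) \left(-1 - \frac{N}{4}\right)$)
$g{\left(V{\left(1 \right)},-3 \right)} 10 = \left(1 - \frac{3 \cdot 1 \left(1 + 1\right)}{4} - \frac{\left(1 \left(1 + 1\right)\right)^{2}}{4}\right) 10 = \left(1 - \frac{3 \cdot 1 \cdot 2}{4} - \frac{\left(1 \cdot 2\right)^{2}}{4}\right) 10 = \left(1 - \frac{3}{2} - \frac{2^{2}}{4}\right) 10 = \left(1 - \frac{3}{2} - 1\right) 10 = \left(- \frac{3}{2}\right) 10 = -15$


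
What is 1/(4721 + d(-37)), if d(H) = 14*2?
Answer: 1/4749 ≈ 0.00021057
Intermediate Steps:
d(H) = 28
1/(4721 + d(-37)) = 1/(4721 + 28) = 1/4749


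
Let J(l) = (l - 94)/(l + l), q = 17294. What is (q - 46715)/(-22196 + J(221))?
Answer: 13004082/9810505 ≈ 1.3255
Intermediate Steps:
J(l) = (-94 + l)/(2*l) (J(l) = (-94 + l)/((2*l)) = (-94 + l)*(1/(2*l)) = (-94 + l)/(2*l))
(q - 46715)/(-22196 + J(221)) = (17294 - 46715)/(-22196 + (½)*(-94 + 221)/221) = -29421/(-22196 + (½)*(1/221)*127) = -29421/(-22196 + 127/442) = -29421/(-9810505/442) = -29421*(-442/9810505) = 13004082/9810505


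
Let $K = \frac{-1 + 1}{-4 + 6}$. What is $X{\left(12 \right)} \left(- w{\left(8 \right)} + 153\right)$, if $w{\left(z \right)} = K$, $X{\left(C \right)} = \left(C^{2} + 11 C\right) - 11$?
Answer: $40545$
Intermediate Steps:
$X{\left(C \right)} = -11 + C^{2} + 11 C$
$K = 0$ ($K = \frac{0}{2} = 0 \cdot \frac{1}{2} = 0$)
$w{\left(z \right)} = 0$
$X{\left(12 \right)} \left(- w{\left(8 \right)} + 153\right) = \left(-11 + 12^{2} + 11 \cdot 12\right) \left(\left(-1\right) 0 + 153\right) = \left(-11 + 144 + 132\right) \left(0 + 153\right) = 265 \cdot 153 = 40545$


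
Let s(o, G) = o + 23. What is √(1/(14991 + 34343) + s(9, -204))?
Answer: √77883043126/49334 ≈ 5.6569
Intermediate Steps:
s(o, G) = 23 + o
√(1/(14991 + 34343) + s(9, -204)) = √(1/(14991 + 34343) + (23 + 9)) = √(1/49334 + 32) = √(1578689/49334) = √77883043126/49334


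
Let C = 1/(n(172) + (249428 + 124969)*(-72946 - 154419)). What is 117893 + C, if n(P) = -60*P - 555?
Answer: 10035616252068539/85124784780 ≈ 1.1789e+5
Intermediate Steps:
n(P) = -555 - 60*P
C = -1/85124784780 (C = 1/((-555 - 60*172) + (249428 + 124969)*(-72946 - 154419)) = 1/((-555 - 10320) + 374397*(-227365)) = 1/(-10875 - 85124773905) = 1/(-85124784780) = -1/85124784780 ≈ -1.1747e-11)
117893 + C = 117893 - 1/85124784780 = 10035616252068539/85124784780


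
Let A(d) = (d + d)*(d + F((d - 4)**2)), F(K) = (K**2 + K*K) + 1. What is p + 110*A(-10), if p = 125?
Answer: -169010475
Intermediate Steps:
F(K) = 1 + 2*K**2 (F(K) = (K**2 + K**2) + 1 = 2*K**2 + 1 = 1 + 2*K**2)
A(d) = 2*d*(1 + d + 2*(-4 + d)**4) (A(d) = (d + d)*(d + (1 + 2*((d - 4)**2)**2)) = (2*d)*(d + (1 + 2*((-4 + d)**2)**2)) = (2*d)*(d + (1 + 2*(-4 + d)**4)) = (2*d)*(1 + d + 2*(-4 + d)**4) = 2*d*(1 + d + 2*(-4 + d)**4))
p + 110*A(-10) = 125 + 110*(2*(-10)*(1 - 10 + 2*(-4 - 10)**4)) = 125 + 110*(2*(-10)*(1 - 10 + 2*(-14)**4)) = 125 + 110*(2*(-10)*(1 - 10 + 2*38416)) = 125 + 110*(2*(-10)*(1 - 10 + 76832)) = 125 + 110*(2*(-10)*76823) = 125 + 110*(-1536460) = 125 - 169010600 = -169010475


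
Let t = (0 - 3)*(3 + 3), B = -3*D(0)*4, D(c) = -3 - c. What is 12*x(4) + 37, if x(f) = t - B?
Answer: -611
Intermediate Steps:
B = 36 (B = -3*(-3 - 1*0)*4 = -3*(-3 + 0)*4 = -3*(-3)*4 = 9*4 = 36)
t = -18 (t = -3*6 = -18)
x(f) = -54 (x(f) = -18 - 1*36 = -18 - 36 = -54)
12*x(4) + 37 = 12*(-54) + 37 = -648 + 37 = -611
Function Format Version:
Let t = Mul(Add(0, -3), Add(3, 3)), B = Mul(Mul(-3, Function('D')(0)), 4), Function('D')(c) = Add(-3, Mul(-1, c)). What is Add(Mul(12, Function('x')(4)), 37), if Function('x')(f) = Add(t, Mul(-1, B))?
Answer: -611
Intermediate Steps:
B = 36 (B = Mul(Mul(-3, Add(-3, Mul(-1, 0))), 4) = Mul(Mul(-3, Add(-3, 0)), 4) = Mul(Mul(-3, -3), 4) = Mul(9, 4) = 36)
t = -18 (t = Mul(-3, 6) = -18)
Function('x')(f) = -54 (Function('x')(f) = Add(-18, Mul(-1, 36)) = Add(-18, -36) = -54)
Add(Mul(12, Function('x')(4)), 37) = Add(Mul(12, -54), 37) = Add(-648, 37) = -611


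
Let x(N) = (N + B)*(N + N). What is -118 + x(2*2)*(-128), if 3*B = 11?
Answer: -23906/3 ≈ -7968.7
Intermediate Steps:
B = 11/3 (B = (⅓)*11 = 11/3 ≈ 3.6667)
x(N) = 2*N*(11/3 + N) (x(N) = (N + 11/3)*(N + N) = (11/3 + N)*(2*N) = 2*N*(11/3 + N))
-118 + x(2*2)*(-128) = -118 + (2*(2*2)*(11 + 3*(2*2))/3)*(-128) = -118 + ((⅔)*4*(11 + 3*4))*(-128) = -118 + ((⅔)*4*(11 + 12))*(-128) = -118 + ((⅔)*4*23)*(-128) = -118 + (184/3)*(-128) = -118 - 23552/3 = -23906/3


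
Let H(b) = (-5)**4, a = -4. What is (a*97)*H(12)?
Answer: -242500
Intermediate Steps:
H(b) = 625
(a*97)*H(12) = -4*97*625 = -388*625 = -242500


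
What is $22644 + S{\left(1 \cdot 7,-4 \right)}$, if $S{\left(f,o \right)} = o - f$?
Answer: $22633$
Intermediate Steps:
$22644 + S{\left(1 \cdot 7,-4 \right)} = 22644 - \left(4 + 1 \cdot 7\right) = 22644 - 11 = 22633$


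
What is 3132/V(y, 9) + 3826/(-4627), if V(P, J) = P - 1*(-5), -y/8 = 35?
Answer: -15543914/1272425 ≈ -12.216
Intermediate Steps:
y = -280 (y = -8*35 = -280)
V(P, J) = 5 + P (V(P, J) = P + 5 = 5 + P)
3132/V(y, 9) + 3826/(-4627) = 3132/(5 - 280) + 3826/(-4627) = 3132/(-275) + 3826*(-1/4627) = 3132*(-1/275) - 3826/4627 = -3132/275 - 3826/4627 = -15543914/1272425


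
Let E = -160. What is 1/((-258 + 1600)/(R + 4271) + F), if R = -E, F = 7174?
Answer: 4431/31789336 ≈ 0.00013939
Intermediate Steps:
R = 160 (R = -1*(-160) = 160)
1/((-258 + 1600)/(R + 4271) + F) = 1/((-258 + 1600)/(160 + 4271) + 7174) = 1/(1342/4431 + 7174) = 1/(31789336/4431) = 4431/31789336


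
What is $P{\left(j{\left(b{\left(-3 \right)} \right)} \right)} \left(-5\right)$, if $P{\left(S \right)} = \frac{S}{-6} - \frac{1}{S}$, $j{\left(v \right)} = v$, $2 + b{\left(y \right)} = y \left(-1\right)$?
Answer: $\frac{35}{6} \approx 5.8333$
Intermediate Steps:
$b{\left(y \right)} = -2 - y$ ($b{\left(y \right)} = -2 + y \left(-1\right) = -2 - y$)
$P{\left(S \right)} = - \frac{1}{S} - \frac{S}{6}$ ($P{\left(S \right)} = S \left(- \frac{1}{6}\right) - \frac{1}{S} = - \frac{S}{6} - \frac{1}{S} = - \frac{1}{S} - \frac{S}{6}$)
$P{\left(j{\left(b{\left(-3 \right)} \right)} \right)} \left(-5\right) = \left(- \frac{1}{-2 - -3} - \frac{-2 - -3}{6}\right) \left(-5\right) = \left(- \frac{1}{-2 + 3} - \frac{-2 + 3}{6}\right) \left(-5\right) = \left(- 1^{-1} - \frac{1}{6}\right) \left(-5\right) = \left(\left(-1\right) 1 - \frac{1}{6}\right) \left(-5\right) = \left(-1 - \frac{1}{6}\right) \left(-5\right) = \left(- \frac{7}{6}\right) \left(-5\right) = \frac{35}{6}$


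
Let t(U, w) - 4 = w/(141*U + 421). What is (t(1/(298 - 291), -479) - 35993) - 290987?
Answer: -1009705241/3088 ≈ -3.2698e+5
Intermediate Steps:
t(U, w) = 4 + w/(421 + 141*U) (t(U, w) = 4 + w/(141*U + 421) = 4 + w/(421 + 141*U))
(t(1/(298 - 291), -479) - 35993) - 290987 = ((1684 - 479 + 564/(298 - 291))/(421 + 141/(298 - 291)) - 35993) - 290987 = ((1684 - 479 + 564/7)/(421 + 141/7) - 35993) - 290987 = ((8999/7)/(3088/7) - 35993) - 290987 = ((7/3088)*(8999/7) - 35993) - 290987 = (8999/3088 - 35993) - 290987 = -111137385/3088 - 290987 = -1009705241/3088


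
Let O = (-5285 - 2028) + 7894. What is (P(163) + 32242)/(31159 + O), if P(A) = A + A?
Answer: 118/115 ≈ 1.0261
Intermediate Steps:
O = 581 (O = -7313 + 7894 = 581)
P(A) = 2*A
(P(163) + 32242)/(31159 + O) = (2*163 + 32242)/(31159 + 581) = (326 + 32242)/31740 = 32568*(1/31740) = 118/115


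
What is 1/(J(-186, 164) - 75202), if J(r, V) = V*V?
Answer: -1/48306 ≈ -2.0701e-5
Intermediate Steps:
J(r, V) = V²
1/(J(-186, 164) - 75202) = 1/(164² - 75202) = 1/(26896 - 75202) = 1/(-48306) = -1/48306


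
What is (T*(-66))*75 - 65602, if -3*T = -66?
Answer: -174502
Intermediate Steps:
T = 22 (T = -⅓*(-66) = 22)
(T*(-66))*75 - 65602 = (22*(-66))*75 - 65602 = -1452*75 - 65602 = -108900 - 65602 = -174502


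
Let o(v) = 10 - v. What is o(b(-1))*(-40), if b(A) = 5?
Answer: -200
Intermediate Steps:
o(b(-1))*(-40) = (10 - 1*5)*(-40) = (10 - 5)*(-40) = 5*(-40) = -200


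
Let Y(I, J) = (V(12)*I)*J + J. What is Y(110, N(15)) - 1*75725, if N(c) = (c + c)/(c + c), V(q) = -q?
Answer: -77044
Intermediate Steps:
N(c) = 1 (N(c) = (2*c)/((2*c)) = (2*c)*(1/(2*c)) = 1)
Y(I, J) = J - 12*I*J (Y(I, J) = ((-1*12)*I)*J + J = (-12*I)*J + J = -12*I*J + J = J - 12*I*J)
Y(110, N(15)) - 1*75725 = 1*(1 - 12*110) - 1*75725 = 1*(1 - 1320) - 75725 = 1*(-1319) - 75725 = -1319 - 75725 = -77044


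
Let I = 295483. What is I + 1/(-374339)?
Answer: 110610810736/374339 ≈ 2.9548e+5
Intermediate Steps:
I + 1/(-374339) = 295483 + 1/(-374339) = 295483 - 1/374339 = 110610810736/374339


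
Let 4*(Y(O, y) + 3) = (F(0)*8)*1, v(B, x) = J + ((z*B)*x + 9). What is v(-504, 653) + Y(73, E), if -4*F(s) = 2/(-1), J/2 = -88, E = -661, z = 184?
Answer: -60556777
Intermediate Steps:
J = -176 (J = 2*(-88) = -176)
v(B, x) = -167 + 184*B*x (v(B, x) = -176 + ((184*B)*x + 9) = -176 + (184*B*x + 9) = -176 + (9 + 184*B*x) = -167 + 184*B*x)
F(s) = ½ (F(s) = -1/(2*(-1)) = -(-1)/2 = -¼*(-2) = ½)
Y(O, y) = -2 (Y(O, y) = -3 + (((½)*8)*1)/4 = -3 + (4*1)/4 = -3 + (¼)*4 = -3 + 1 = -2)
v(-504, 653) + Y(73, E) = (-167 + 184*(-504)*653) - 2 = (-167 - 60556608) - 2 = -60556775 - 2 = -60556777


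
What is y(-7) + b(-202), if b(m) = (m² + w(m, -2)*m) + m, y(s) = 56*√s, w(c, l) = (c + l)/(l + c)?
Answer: 40400 + 56*I*√7 ≈ 40400.0 + 148.16*I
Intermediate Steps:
w(c, l) = 1 (w(c, l) = (c + l)/(c + l) = 1)
b(m) = m² + 2*m (b(m) = (m² + 1*m) + m = (m² + m) + m = (m + m²) + m = m² + 2*m)
y(-7) + b(-202) = 56*√(-7) - 202*(2 - 202) = 56*(I*√7) - 202*(-200) = 56*I*√7 + 40400 = 40400 + 56*I*√7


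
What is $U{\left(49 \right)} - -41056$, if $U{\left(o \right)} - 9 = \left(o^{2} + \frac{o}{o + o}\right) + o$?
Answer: $\frac{87031}{2} \approx 43516.0$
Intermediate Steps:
$U{\left(o \right)} = \frac{19}{2} + o + o^{2}$ ($U{\left(o \right)} = 9 + \left(\left(o^{2} + \frac{o}{o + o}\right) + o\right) = 9 + \left(\left(o^{2} + \frac{o}{2 o}\right) + o\right) = 9 + \left(\left(o^{2} + \frac{1}{2 o} o\right) + o\right) = 9 + \left(\left(o^{2} + \frac{1}{2}\right) + o\right) = 9 + \left(\left(\frac{1}{2} + o^{2}\right) + o\right) = 9 + \left(\frac{1}{2} + o + o^{2}\right) = \frac{19}{2} + o + o^{2}$)
$U{\left(49 \right)} - -41056 = \left(\frac{19}{2} + 49 + 49^{2}\right) - -41056 = \left(\frac{19}{2} + 49 + 2401\right) + 41056 = \frac{4919}{2} + 41056 = \frac{87031}{2}$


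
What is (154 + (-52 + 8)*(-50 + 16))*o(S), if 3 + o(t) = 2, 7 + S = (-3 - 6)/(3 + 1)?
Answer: -1650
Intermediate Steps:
S = -37/4 (S = -7 + (-3 - 6)/(3 + 1) = -7 - 9/4 = -37/4 ≈ -9.2500)
o(t) = -1 (o(t) = -3 + 2 = -1)
(154 + (-52 + 8)*(-50 + 16))*o(S) = (154 + (-52 + 8)*(-50 + 16))*(-1) = (154 - 44*(-34))*(-1) = (154 + 1496)*(-1) = 1650*(-1) = -1650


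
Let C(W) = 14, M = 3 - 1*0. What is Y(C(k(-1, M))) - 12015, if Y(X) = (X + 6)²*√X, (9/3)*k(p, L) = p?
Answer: -12015 + 400*√14 ≈ -10518.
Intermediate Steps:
M = 3 (M = 3 + 0 = 3)
k(p, L) = p/3
Y(X) = √X*(6 + X)² (Y(X) = (6 + X)²*√X = √X*(6 + X)²)
Y(C(k(-1, M))) - 12015 = √14*(6 + 14)² - 12015 = √14*20² - 12015 = √14*400 - 12015 = 400*√14 - 12015 = -12015 + 400*√14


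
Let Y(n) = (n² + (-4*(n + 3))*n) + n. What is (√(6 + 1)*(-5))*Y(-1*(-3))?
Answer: 300*√7 ≈ 793.73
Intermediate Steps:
Y(n) = n + n² + n*(-12 - 4*n) (Y(n) = (n² + (-4*(3 + n))*n) + n = (n² + (-12 - 4*n)*n) + n = (n² + n*(-12 - 4*n)) + n = n + n² + n*(-12 - 4*n))
(√(6 + 1)*(-5))*Y(-1*(-3)) = (√(6 + 1)*(-5))*(-(-1*(-3))*(11 + 3*(-1*(-3)))) = (√7*(-5))*(-1*3*(11 + 3*3)) = (-5*√7)*(-1*3*(11 + 9)) = (-5*√7)*(-1*3*20) = -5*√7*(-60) = 300*√7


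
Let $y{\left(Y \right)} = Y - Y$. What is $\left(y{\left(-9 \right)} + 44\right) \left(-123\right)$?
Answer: $-5412$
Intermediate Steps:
$y{\left(Y \right)} = 0$
$\left(y{\left(-9 \right)} + 44\right) \left(-123\right) = \left(0 + 44\right) \left(-123\right) = 44 \left(-123\right) = -5412$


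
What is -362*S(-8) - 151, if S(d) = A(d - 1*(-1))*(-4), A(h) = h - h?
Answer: -151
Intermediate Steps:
A(h) = 0
S(d) = 0 (S(d) = 0*(-4) = 0)
-362*S(-8) - 151 = -362*0 - 151 = 0 - 151 = -151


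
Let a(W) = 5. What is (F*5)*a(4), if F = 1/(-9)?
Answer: -25/9 ≈ -2.7778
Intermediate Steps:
F = -1/9 ≈ -0.11111
(F*5)*a(4) = -1/9*5*5 = -5/9*5 = -25/9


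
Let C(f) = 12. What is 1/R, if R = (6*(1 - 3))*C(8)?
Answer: -1/144 ≈ -0.0069444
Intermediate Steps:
R = -144 (R = (6*(1 - 3))*12 = (6*(-2))*12 = -12*12 = -144)
1/R = 1/(-144) = -1/144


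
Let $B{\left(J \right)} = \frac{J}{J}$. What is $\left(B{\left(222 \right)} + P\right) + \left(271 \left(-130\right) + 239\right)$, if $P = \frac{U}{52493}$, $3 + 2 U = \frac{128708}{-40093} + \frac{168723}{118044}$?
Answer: $- \frac{643908324320313447}{18402638567656} \approx -34990.0$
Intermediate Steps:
$U = - \frac{838030007}{350573192}$ ($U = - \frac{3}{2} + \frac{\frac{128708}{-40093} + \frac{168723}{118044}}{2} = - \frac{3}{2} + \frac{128708 \left(- \frac{1}{40093}\right) + 168723 \cdot \frac{1}{118044}}{2} = - \frac{3}{2} + \frac{- \frac{128708}{40093} + \frac{6249}{4372}}{2} = - \frac{3}{2} + \frac{1}{2} \left(- \frac{312170219}{175286596}\right) = - \frac{3}{2} - \frac{312170219}{350573192} = - \frac{838030007}{350573192} \approx -2.3905$)
$B{\left(J \right)} = 1$
$P = - \frac{838030007}{18402638567656}$ ($P = - \frac{838030007}{350573192 \cdot 52493} = \left(- \frac{838030007}{350573192}\right) \frac{1}{52493} = - \frac{838030007}{18402638567656} \approx -4.5539 \cdot 10^{-5}$)
$\left(B{\left(222 \right)} + P\right) + \left(271 \left(-130\right) + 239\right) = \left(1 - \frac{838030007}{18402638567656}\right) + \left(271 \left(-130\right) + 239\right) = \frac{18401800537649}{18402638567656} + \left(-35230 + 239\right) = \frac{18401800537649}{18402638567656} - 34991 = - \frac{643908324320313447}{18402638567656}$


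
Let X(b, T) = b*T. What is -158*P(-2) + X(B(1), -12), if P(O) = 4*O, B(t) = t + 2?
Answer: 1228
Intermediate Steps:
B(t) = 2 + t
X(b, T) = T*b
-158*P(-2) + X(B(1), -12) = -632*(-2) - 12*(2 + 1) = -158*(-8) - 12*3 = 1264 - 36 = 1228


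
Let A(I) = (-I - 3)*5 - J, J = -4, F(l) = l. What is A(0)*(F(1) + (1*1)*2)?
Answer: -33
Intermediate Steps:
A(I) = -11 - 5*I (A(I) = (-I - 3)*5 - 1*(-4) = (-3 - I)*5 + 4 = (-15 - 5*I) + 4 = -11 - 5*I)
A(0)*(F(1) + (1*1)*2) = (-11 - 5*0)*(1 + (1*1)*2) = (-11 + 0)*(1 + 1*2) = -11*(1 + 2) = -11*3 = -33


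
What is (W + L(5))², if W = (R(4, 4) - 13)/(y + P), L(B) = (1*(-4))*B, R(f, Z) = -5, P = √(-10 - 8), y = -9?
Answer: 4*(529*I + 540*√2)/(6*√2 + 7*I) ≈ 336.63 - 28.331*I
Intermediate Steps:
P = 3*I*√2 (P = √(-18) = 3*I*√2 ≈ 4.2426*I)
L(B) = -4*B
W = -18/(-9 + 3*I*√2) (W = (-5 - 13)/(-9 + 3*I*√2) = -18/(-9 + 3*I*√2) ≈ 1.6364 + 0.77139*I)
(W + L(5))² = ((18/11 + 6*I*√2/11) - 4*5)² = ((18/11 + 6*I*√2/11) - 20)² = (-202/11 + 6*I*√2/11)²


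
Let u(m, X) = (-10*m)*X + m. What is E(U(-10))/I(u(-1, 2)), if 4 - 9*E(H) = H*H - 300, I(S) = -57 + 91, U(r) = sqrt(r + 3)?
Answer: 311/306 ≈ 1.0163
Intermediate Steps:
u(m, X) = m - 10*X*m (u(m, X) = -10*X*m + m = m - 10*X*m)
U(r) = sqrt(3 + r)
I(S) = 34
E(H) = 304/9 - H**2/9 (E(H) = 4/9 - (H*H - 300)/9 = 4/9 - (H**2 - 300)/9 = 4/9 - (-300 + H**2)/9 = 4/9 + (100/3 - H**2/9) = 304/9 - H**2/9)
E(U(-10))/I(u(-1, 2)) = (304/9 - (sqrt(3 - 10))**2/9)/34 = (304/9 - (sqrt(-7))**2/9)*(1/34) = (304/9 - (I*sqrt(7))**2/9)*(1/34) = (304/9 - 1/9*(-7))*(1/34) = (304/9 + 7/9)*(1/34) = (311/9)*(1/34) = 311/306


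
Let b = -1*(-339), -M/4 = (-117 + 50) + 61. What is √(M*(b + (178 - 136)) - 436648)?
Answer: 4*I*√26719 ≈ 653.84*I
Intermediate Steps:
M = 24 (M = -4*((-117 + 50) + 61) = -4*(-67 + 61) = -4*(-6) = 24)
b = 339
√(M*(b + (178 - 136)) - 436648) = √(24*(339 + (178 - 136)) - 436648) = √(24*(339 + 42) - 436648) = √(24*381 - 436648) = √(9144 - 436648) = √(-427504) = 4*I*√26719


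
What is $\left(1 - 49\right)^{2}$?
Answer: $2304$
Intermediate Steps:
$\left(1 - 49\right)^{2} = \left(-48\right)^{2} = 2304$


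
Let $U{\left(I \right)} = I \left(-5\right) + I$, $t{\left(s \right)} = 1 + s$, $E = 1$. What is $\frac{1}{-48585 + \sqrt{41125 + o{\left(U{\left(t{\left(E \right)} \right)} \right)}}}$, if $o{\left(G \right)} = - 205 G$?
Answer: $- \frac{3239}{157363964} - \frac{\sqrt{42765}}{2360459460} \approx -2.067 \cdot 10^{-5}$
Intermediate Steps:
$U{\left(I \right)} = - 4 I$ ($U{\left(I \right)} = - 5 I + I = - 4 I$)
$\frac{1}{-48585 + \sqrt{41125 + o{\left(U{\left(t{\left(E \right)} \right)} \right)}}} = \frac{1}{-48585 + \sqrt{41125 - 205 \left(- 4 \left(1 + 1\right)\right)}} = \frac{1}{-48585 + \sqrt{41125 - 205 \left(\left(-4\right) 2\right)}} = \frac{1}{-48585 + \sqrt{41125 - -1640}} = \frac{1}{-48585 + \sqrt{41125 + 1640}} = \frac{1}{-48585 + \sqrt{42765}}$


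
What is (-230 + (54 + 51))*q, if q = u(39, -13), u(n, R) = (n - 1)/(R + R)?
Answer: 2375/13 ≈ 182.69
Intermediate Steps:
u(n, R) = (-1 + n)/(2*R) (u(n, R) = (-1 + n)/((2*R)) = (-1 + n)*(1/(2*R)) = (-1 + n)/(2*R))
q = -19/13 (q = (½)*(-1 + 39)/(-13) = (½)*(-1/13)*38 = -19/13 ≈ -1.4615)
(-230 + (54 + 51))*q = (-230 + (54 + 51))*(-19/13) = (-230 + 105)*(-19/13) = -125*(-19/13) = 2375/13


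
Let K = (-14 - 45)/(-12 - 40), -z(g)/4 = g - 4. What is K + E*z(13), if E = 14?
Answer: -26149/52 ≈ -502.87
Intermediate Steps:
z(g) = 16 - 4*g (z(g) = -4*(g - 4) = -4*(-4 + g) = 16 - 4*g)
K = 59/52 (K = -59/(-52) = -59*(-1/52) = 59/52 ≈ 1.1346)
K + E*z(13) = 59/52 + 14*(16 - 4*13) = 59/52 + 14*(16 - 52) = 59/52 + 14*(-36) = 59/52 - 504 = -26149/52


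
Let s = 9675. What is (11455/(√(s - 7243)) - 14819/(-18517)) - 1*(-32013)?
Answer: 592799540/18517 + 11455*√38/304 ≈ 32246.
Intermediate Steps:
(11455/(√(s - 7243)) - 14819/(-18517)) - 1*(-32013) = (11455/(√(9675 - 7243)) - 14819/(-18517)) - 1*(-32013) = (11455/(√2432) - 14819*(-1/18517)) + 32013 = (11455/((8*√38)) + 14819/18517) + 32013 = (11455*(√38/304) + 14819/18517) + 32013 = (11455*√38/304 + 14819/18517) + 32013 = (14819/18517 + 11455*√38/304) + 32013 = 592799540/18517 + 11455*√38/304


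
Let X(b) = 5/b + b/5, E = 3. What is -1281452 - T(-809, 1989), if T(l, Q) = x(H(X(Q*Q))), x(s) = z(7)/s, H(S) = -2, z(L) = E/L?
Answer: -17940325/14 ≈ -1.2815e+6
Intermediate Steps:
z(L) = 3/L
X(b) = 5/b + b/5 (X(b) = 5/b + b*(⅕) = 5/b + b/5)
x(s) = 3/(7*s) (x(s) = (3/7)/s = (3*(⅐))/s = 3/(7*s))
T(l, Q) = -3/14 (T(l, Q) = (3/7)/(-2) = (3/7)*(-½) = -3/14)
-1281452 - T(-809, 1989) = -1281452 - 1*(-3/14) = -1281452 + 3/14 = -17940325/14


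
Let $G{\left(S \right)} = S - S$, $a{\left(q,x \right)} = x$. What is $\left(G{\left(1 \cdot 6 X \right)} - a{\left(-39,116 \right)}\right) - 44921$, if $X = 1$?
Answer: $-45037$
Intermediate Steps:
$G{\left(S \right)} = 0$
$\left(G{\left(1 \cdot 6 X \right)} - a{\left(-39,116 \right)}\right) - 44921 = \left(0 - 116\right) - 44921 = -116 - 44921 = -45037$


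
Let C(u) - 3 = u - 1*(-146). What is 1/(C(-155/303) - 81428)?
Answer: -303/24627692 ≈ -1.2303e-5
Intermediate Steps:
C(u) = 149 + u (C(u) = 3 + (u - 1*(-146)) = 3 + (u + 146) = 3 + (146 + u) = 149 + u)
1/(C(-155/303) - 81428) = 1/((149 - 155/303) - 81428) = 1/(44992/303 - 81428) = 1/(-24627692/303) = -303/24627692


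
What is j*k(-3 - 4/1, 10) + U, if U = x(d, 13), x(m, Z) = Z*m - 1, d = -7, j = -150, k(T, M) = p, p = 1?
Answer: -242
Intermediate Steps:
k(T, M) = 1
x(m, Z) = -1 + Z*m
U = -92 (U = -1 + 13*(-7) = -1 - 91 = -92)
j*k(-3 - 4/1, 10) + U = -150*1 - 92 = -150 - 92 = -242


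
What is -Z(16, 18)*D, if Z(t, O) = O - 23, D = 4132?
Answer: 20660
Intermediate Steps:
Z(t, O) = -23 + O
-Z(16, 18)*D = -(-23 + 18)*4132 = -(-5)*4132 = -1*(-20660) = 20660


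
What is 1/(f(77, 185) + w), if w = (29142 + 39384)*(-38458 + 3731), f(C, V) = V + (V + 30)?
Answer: -1/2379702002 ≈ -4.2022e-10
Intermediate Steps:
f(C, V) = 30 + 2*V (f(C, V) = V + (30 + V) = 30 + 2*V)
w = -2379702402 (w = 68526*(-34727) = -2379702402)
1/(f(77, 185) + w) = 1/((30 + 2*185) - 2379702402) = 1/((30 + 370) - 2379702402) = 1/(400 - 2379702402) = 1/(-2379702002) = -1/2379702002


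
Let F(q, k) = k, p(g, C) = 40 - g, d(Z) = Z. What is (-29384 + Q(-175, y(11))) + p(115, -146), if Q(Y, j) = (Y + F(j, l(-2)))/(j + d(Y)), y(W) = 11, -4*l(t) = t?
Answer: -9662203/328 ≈ -29458.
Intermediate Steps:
l(t) = -t/4
Q(Y, j) = (½ + Y)/(Y + j) (Q(Y, j) = (Y - ¼*(-2))/(j + Y) = (Y + ½)/(Y + j) = (½ + Y)/(Y + j))
(-29384 + Q(-175, y(11))) + p(115, -146) = (-29384 + (½ - 175)/(-175 + 11)) + (40 - 1*115) = (-29384 - 349/2/(-164)) + (40 - 115) = (-29384 - 1/164*(-349/2)) - 75 = (-29384 + 349/328) - 75 = -9637603/328 - 75 = -9662203/328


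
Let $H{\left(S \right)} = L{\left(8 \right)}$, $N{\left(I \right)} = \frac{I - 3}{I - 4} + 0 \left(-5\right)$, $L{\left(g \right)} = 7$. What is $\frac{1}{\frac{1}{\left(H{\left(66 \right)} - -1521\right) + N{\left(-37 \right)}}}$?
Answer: $\frac{62688}{41} \approx 1529.0$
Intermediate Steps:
$N{\left(I \right)} = \frac{-3 + I}{-4 + I}$ ($N{\left(I \right)} = \frac{-3 + I}{-4 + I} + 0 = \frac{-3 + I}{-4 + I}$)
$H{\left(S \right)} = 7$
$\frac{1}{\frac{1}{\left(H{\left(66 \right)} - -1521\right) + N{\left(-37 \right)}}} = \frac{1}{\frac{1}{\left(7 - -1521\right) + \frac{-3 - 37}{-4 - 37}}} = \frac{1}{\frac{1}{\left(7 + 1521\right) + \frac{1}{-41} \left(-40\right)}} = \frac{1}{\frac{1}{1528 - - \frac{40}{41}}} = \frac{1}{\frac{1}{1528 + \frac{40}{41}}} = \frac{1}{\frac{1}{\frac{62688}{41}}} = \frac{1}{\frac{41}{62688}} = \frac{62688}{41}$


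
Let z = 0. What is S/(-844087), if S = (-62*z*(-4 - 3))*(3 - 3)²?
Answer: 0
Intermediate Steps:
S = 0 (S = (-0*(-4 - 3))*(3 - 3)² = -0*(-7)*0² = -62*0*0 = 0*0 = 0)
S/(-844087) = 0/(-844087) = 0*(-1/844087) = 0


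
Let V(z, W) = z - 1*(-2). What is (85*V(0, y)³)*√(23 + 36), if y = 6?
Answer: 680*√59 ≈ 5223.2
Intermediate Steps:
V(z, W) = 2 + z (V(z, W) = z + 2 = 2 + z)
(85*V(0, y)³)*√(23 + 36) = (85*(2 + 0)³)*√(23 + 36) = (85*2³)*√59 = (85*8)*√59 = 680*√59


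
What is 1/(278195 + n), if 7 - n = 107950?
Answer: 1/170252 ≈ 5.8736e-6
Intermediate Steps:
n = -107943 (n = 7 - 1*107950 = 7 - 107950 = -107943)
1/(278195 + n) = 1/(278195 - 107943) = 1/170252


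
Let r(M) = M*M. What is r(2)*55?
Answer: 220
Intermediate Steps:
r(M) = M²
r(2)*55 = 2²*55 = 4*55 = 220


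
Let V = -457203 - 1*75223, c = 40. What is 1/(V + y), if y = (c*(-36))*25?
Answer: -1/568426 ≈ -1.7592e-6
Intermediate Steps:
y = -36000 (y = (40*(-36))*25 = -1440*25 = -36000)
V = -532426 (V = -457203 - 75223 = -532426)
1/(V + y) = 1/(-532426 - 36000) = 1/(-568426) = -1/568426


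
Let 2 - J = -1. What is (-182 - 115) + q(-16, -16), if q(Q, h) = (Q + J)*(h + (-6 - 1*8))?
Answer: 93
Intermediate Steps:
J = 3 (J = 2 - 1*(-1) = 2 + 1 = 3)
q(Q, h) = (-14 + h)*(3 + Q) (q(Q, h) = (Q + 3)*(h + (-6 - 1*8)) = (3 + Q)*(h + (-6 - 8)) = (3 + Q)*(h - 14) = (3 + Q)*(-14 + h) = (-14 + h)*(3 + Q))
(-182 - 115) + q(-16, -16) = (-182 - 115) + (-42 - 14*(-16) + 3*(-16) - 16*(-16)) = -297 + (-42 + 224 - 48 + 256) = -297 + 390 = 93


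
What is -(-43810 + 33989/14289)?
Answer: 625967101/14289 ≈ 43808.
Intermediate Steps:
-(-43810 + 33989/14289) = -1*(-625967101/14289) = 625967101/14289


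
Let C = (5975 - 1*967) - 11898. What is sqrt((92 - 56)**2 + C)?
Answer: I*sqrt(5594) ≈ 74.793*I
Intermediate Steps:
C = -6890 (C = (5975 - 967) - 11898 = 5008 - 11898 = -6890)
sqrt((92 - 56)**2 + C) = sqrt((92 - 56)**2 - 6890) = sqrt(36**2 - 6890) = sqrt(1296 - 6890) = sqrt(-5594) = I*sqrt(5594)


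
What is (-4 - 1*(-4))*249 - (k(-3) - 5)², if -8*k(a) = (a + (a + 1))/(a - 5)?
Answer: -105625/4096 ≈ -25.787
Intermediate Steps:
k(a) = -(1 + 2*a)/(8*(-5 + a)) (k(a) = -(a + (a + 1))/(8*(a - 5)) = -(a + (1 + a))/(8*(-5 + a)) = -(1 + 2*a)/(8*(-5 + a)))
(-4 - 1*(-4))*249 - (k(-3) - 5)² = (-4 - 1*(-4))*249 - ((-1 - 2*(-3))/(8*(-5 - 3)) - 5)² = (-4 + 4)*249 - ((⅛)*(-1 + 6)/(-8) - 5)² = 0*249 - ((⅛)*(-⅛)*5 - 5)² = 0 - (-5/64 - 5)² = 0 - (-325/64)² = 0 - 1*105625/4096 = 0 - 105625/4096 = -105625/4096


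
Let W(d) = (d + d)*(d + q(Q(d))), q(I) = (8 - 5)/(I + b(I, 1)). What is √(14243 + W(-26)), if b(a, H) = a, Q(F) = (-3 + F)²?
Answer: √13115317/29 ≈ 124.88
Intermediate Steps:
q(I) = 3/(2*I) (q(I) = (8 - 5)/(I + I) = 3/((2*I)) = 3*(1/(2*I)) = 3/(2*I))
W(d) = 2*d*(d + 3/(2*(-3 + d)²)) (W(d) = (d + d)*(d + 3/(2*((-3 + d)²))) = (2*d)*(d + 3/(2*(-3 + d)²)) = 2*d*(d + 3/(2*(-3 + d)²)))
√(14243 + W(-26)) = √(14243 + (2*(-26)² + 3*(-26)/(-3 - 26)²)) = √(14243 + (2*676 + 3*(-26)/(-29)²)) = √(14243 + (1352 + 3*(-26)*(1/841))) = √(14243 + (1352 - 78/841)) = √(14243 + 1136954/841) = √(13115317/841) = √13115317/29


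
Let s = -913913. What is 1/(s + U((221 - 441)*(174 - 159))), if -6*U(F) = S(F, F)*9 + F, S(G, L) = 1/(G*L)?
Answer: -7260000/6631015380001 ≈ -1.0949e-6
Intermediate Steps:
S(G, L) = 1/(G*L)
U(F) = -3/(2*F**2) - F/6 (U(F) = -((1/(F*F))*9 + F)/6 = -(9/F**2 + F)/6 = -(F + 9/F**2)/6 = -3/(2*F**2) - F/6)
1/(s + U((221 - 441)*(174 - 159))) = 1/(-913913 + (-9 - ((221 - 441)*(174 - 159))**3)/(6*((221 - 441)*(174 - 159))**2)) = 1/(-913913 + (-9 - (-220*15)**3)/(6*(-220*15)**2)) = 1/(-913913 + (1/6)*(-9 - 1*(-3300)**3)/(-3300)**2) = 1/(-913913 + (1/6)*(1/10890000)*(-9 - 1*(-35937000000))) = 1/(-913913 + (1/6)*(1/10890000)*(-9 + 35937000000)) = 1/(-913913 + (1/6)*(1/10890000)*35936999991) = 1/(-913913 + 3992999999/7260000) = 1/(-6631015380001/7260000) = -7260000/6631015380001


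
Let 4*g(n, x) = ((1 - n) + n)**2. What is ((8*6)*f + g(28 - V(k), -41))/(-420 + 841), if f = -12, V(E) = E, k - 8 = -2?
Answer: -2303/1684 ≈ -1.3676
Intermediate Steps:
k = 6 (k = 8 - 2 = 6)
g(n, x) = 1/4 (g(n, x) = ((1 - n) + n)**2/4 = (1/4)*1**2 = (1/4)*1 = 1/4)
((8*6)*f + g(28 - V(k), -41))/(-420 + 841) = ((8*6)*(-12) + 1/4)/(-420 + 841) = (48*(-12) + 1/4)/421 = (-576 + 1/4)*(1/421) = -2303/4*1/421 = -2303/1684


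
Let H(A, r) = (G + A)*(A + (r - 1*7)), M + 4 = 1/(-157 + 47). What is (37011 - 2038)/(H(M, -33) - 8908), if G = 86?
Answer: -423173300/151447779 ≈ -2.7942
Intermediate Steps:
M = -441/110 (M = -4 + 1/(-157 + 47) = -4 + 1/(-110) = -4 - 1/110 = -441/110 ≈ -4.0091)
H(A, r) = (86 + A)*(-7 + A + r) (H(A, r) = (86 + A)*(A + (r - 1*7)) = (86 + A)*(A + (r - 7)) = (86 + A)*(A + (-7 + r)) = (86 + A)*(-7 + A + r))
(37011 - 2038)/(H(M, -33) - 8908) = (37011 - 2038)/((-602 + (-441/110)**2 + 79*(-441/110) + 86*(-33) - 441/110*(-33)) - 8908) = 34973/((-602 + 194481/12100 - 34839/110 - 2838 + 1323/10) - 8908) = 34973/(-43660979/12100 - 8908) = 34973/(-151447779/12100) = 34973*(-12100/151447779) = -423173300/151447779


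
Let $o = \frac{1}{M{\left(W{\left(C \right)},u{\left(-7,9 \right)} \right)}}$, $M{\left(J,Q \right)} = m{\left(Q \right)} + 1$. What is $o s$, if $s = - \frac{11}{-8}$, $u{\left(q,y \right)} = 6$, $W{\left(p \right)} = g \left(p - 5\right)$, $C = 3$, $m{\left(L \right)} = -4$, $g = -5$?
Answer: $- \frac{11}{24} \approx -0.45833$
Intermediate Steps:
$W{\left(p \right)} = 25 - 5 p$ ($W{\left(p \right)} = - 5 \left(p - 5\right) = - 5 \left(-5 + p\right) = 25 - 5 p$)
$M{\left(J,Q \right)} = -3$ ($M{\left(J,Q \right)} = -4 + 1 = -3$)
$s = \frac{11}{8}$ ($s = \left(-11\right) \left(- \frac{1}{8}\right) = \frac{11}{8} \approx 1.375$)
$o = - \frac{1}{3}$ ($o = \frac{1}{-3} = - \frac{1}{3} \approx -0.33333$)
$o s = \left(- \frac{1}{3}\right) \frac{11}{8} = - \frac{11}{24}$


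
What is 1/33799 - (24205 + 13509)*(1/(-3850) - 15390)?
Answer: 37763810431714168/65063075 ≈ 5.8042e+8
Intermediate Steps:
1/33799 - (24205 + 13509)*(1/(-3850) - 15390) = 1/33799 - 37714*(-1/3850 - 15390) = 1/33799 - 37714*(-59251501)/3850 = 1/33799 - 1*(-1117305554357/1925) = 1/33799 + 1117305554357/1925 = 37763810431714168/65063075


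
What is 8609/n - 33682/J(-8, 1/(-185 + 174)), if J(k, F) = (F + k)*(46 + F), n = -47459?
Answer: 193033267093/2133044755 ≈ 90.497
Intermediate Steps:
J(k, F) = (46 + F)*(F + k)
8609/n - 33682/J(-8, 1/(-185 + 174)) = 8609/(-47459) - 33682/((1/(-185 + 174))² + 46/(-185 + 174) + 46*(-8) - 8/(-185 + 174)) = 8609*(-1/47459) - 33682/((1/(-11))² + 46/(-11) - 368 - 8/(-11)) = -8609/47459 - 33682/((-1/11)² + 46*(-1/11) - 368 - 1/11*(-8)) = -8609/47459 - 33682/(1/121 - 46/11 - 368 + 8/11) = -8609/47459 - 33682/(-44945/121) = -8609/47459 - 33682*(-121/44945) = -8609/47459 + 4075522/44945 = 193033267093/2133044755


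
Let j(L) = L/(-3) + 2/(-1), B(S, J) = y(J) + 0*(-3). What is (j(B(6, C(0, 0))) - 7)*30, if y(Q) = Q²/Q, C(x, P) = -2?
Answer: -250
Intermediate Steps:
y(Q) = Q
B(S, J) = J (B(S, J) = J + 0*(-3) = J + 0 = J)
j(L) = -2 - L/3 (j(L) = L*(-⅓) + 2*(-1) = -L/3 - 2 = -2 - L/3)
(j(B(6, C(0, 0))) - 7)*30 = ((-2 - ⅓*(-2)) - 7)*30 = ((-2 + ⅔) - 7)*30 = (-4/3 - 7)*30 = -25/3*30 = -250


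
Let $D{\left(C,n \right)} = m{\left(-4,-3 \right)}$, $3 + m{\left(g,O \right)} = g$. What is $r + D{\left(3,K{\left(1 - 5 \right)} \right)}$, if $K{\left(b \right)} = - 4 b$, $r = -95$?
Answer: $-102$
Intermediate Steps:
$m{\left(g,O \right)} = -3 + g$
$D{\left(C,n \right)} = -7$ ($D{\left(C,n \right)} = -3 - 4 = -7$)
$r + D{\left(3,K{\left(1 - 5 \right)} \right)} = -95 - 7 = -102$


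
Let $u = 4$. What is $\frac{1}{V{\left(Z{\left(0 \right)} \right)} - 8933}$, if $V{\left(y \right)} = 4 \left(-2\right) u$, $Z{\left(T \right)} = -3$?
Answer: $- \frac{1}{8965} \approx -0.00011154$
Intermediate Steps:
$V{\left(y \right)} = -32$ ($V{\left(y \right)} = 4 \left(-2\right) 4 = \left(-8\right) 4 = -32$)
$\frac{1}{V{\left(Z{\left(0 \right)} \right)} - 8933} = \frac{1}{-32 - 8933} = \frac{1}{-8965} = - \frac{1}{8965}$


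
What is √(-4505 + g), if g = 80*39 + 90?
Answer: I*√1295 ≈ 35.986*I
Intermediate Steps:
g = 3210 (g = 3120 + 90 = 3210)
√(-4505 + g) = √(-4505 + 3210) = √(-1295) = I*√1295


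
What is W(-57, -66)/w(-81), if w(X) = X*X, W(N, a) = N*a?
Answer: 418/729 ≈ 0.57339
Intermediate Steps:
w(X) = X²
W(-57, -66)/w(-81) = (-57*(-66))/((-81)²) = 3762/6561 = 3762*(1/6561) = 418/729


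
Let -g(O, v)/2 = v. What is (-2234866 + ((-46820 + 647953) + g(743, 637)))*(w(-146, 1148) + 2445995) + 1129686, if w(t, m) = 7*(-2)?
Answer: -3999194927181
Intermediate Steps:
g(O, v) = -2*v
w(t, m) = -14
(-2234866 + ((-46820 + 647953) + g(743, 637)))*(w(-146, 1148) + 2445995) + 1129686 = (-2234866 + ((-46820 + 647953) - 2*637))*(-14 + 2445995) + 1129686 = (-2234866 + (601133 - 1274))*2445981 + 1129686 = (-2234866 + 599859)*2445981 + 1129686 = -1635007*2445981 + 1129686 = -3999196056867 + 1129686 = -3999194927181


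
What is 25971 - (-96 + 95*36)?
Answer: 22647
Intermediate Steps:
25971 - (-96 + 95*36) = 25971 - (-96 + 3420) = 25971 - 1*3324 = 25971 - 3324 = 22647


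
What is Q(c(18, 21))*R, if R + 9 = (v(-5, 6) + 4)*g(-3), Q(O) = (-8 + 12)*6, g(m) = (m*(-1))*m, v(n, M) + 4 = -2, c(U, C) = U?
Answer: 216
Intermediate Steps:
v(n, M) = -6 (v(n, M) = -4 - 2 = -6)
g(m) = -m² (g(m) = (-m)*m = -m²)
Q(O) = 24 (Q(O) = 4*6 = 24)
R = 9 (R = -9 + (-6 + 4)*(-1*(-3)²) = -9 - (-2)*9 = -9 - 2*(-9) = -9 + 18 = 9)
Q(c(18, 21))*R = 24*9 = 216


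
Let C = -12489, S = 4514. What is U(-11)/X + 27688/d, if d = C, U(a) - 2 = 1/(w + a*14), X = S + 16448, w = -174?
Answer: -190361660473/85868569104 ≈ -2.2169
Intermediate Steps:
X = 20962 (X = 4514 + 16448 = 20962)
U(a) = 2 + 1/(-174 + 14*a) (U(a) = 2 + 1/(-174 + a*14) = 2 + 1/(-174 + 14*a))
d = -12489
U(-11)/X + 27688/d = ((-347 + 28*(-11))/(2*(-87 + 7*(-11))))/20962 + 27688/(-12489) = ((-347 - 308)/(2*(-87 - 77)))*(1/20962) + 27688*(-1/12489) = ((1/2)*(-655)/(-164))*(1/20962) - 27688/12489 = ((1/2)*(-1/164)*(-655))*(1/20962) - 27688/12489 = (655/328)*(1/20962) - 27688/12489 = 655/6875536 - 27688/12489 = -190361660473/85868569104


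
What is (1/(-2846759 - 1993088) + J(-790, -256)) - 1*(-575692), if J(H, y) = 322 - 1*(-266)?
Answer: 2789107029159/4839847 ≈ 5.7628e+5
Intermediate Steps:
J(H, y) = 588 (J(H, y) = 322 + 266 = 588)
(1/(-2846759 - 1993088) + J(-790, -256)) - 1*(-575692) = (1/(-2846759 - 1993088) + 588) - 1*(-575692) = (1/(-4839847) + 588) + 575692 = (-1/4839847 + 588) + 575692 = 2845830035/4839847 + 575692 = 2789107029159/4839847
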